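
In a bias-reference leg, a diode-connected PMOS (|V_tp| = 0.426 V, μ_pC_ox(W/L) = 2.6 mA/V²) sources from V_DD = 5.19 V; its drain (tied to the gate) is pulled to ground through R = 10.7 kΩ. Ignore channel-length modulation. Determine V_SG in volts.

V_SG = 0.976 V

With gate tied to drain, V_SG = V_SD ≥ V_SG − |V_tp|, so the device is in saturation.
KCL at the drain: ½ k_p (V_SG − |V_tp|)² = (V_DD − V_SG)/R.
Let x = V_SG − 0.426. Then 13.9 x² + x − 4.764 = 0, giving x = 0.55 V (positive root), so V_SG = 0.976 V.
I_D = (V_DD − V_SG)/R = (5.19 − 0.976) / 10.7 = 0.394 mA.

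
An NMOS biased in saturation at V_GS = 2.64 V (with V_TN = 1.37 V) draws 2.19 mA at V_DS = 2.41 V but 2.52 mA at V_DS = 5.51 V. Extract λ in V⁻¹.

With V_GS fixed, I_D ∝ (1 + λ V_DS) in saturation, so I_D2/I_D1 = (1 + λ V_DS2)/(1 + λ V_DS1).
2.52/2.19 = 1.151 = (1 + 5.51 λ)/(1 + 2.41 λ).
Solving: λ (I_D1 V_DS2 − I_D2 V_DS1) = I_D2 − I_D1, so λ = (2.52 − 2.19) / (2.19 × 5.51 − 2.52 × 2.41) = 0.33 / 5.99 = 0.0551 V⁻¹.

λ = 0.0551 V⁻¹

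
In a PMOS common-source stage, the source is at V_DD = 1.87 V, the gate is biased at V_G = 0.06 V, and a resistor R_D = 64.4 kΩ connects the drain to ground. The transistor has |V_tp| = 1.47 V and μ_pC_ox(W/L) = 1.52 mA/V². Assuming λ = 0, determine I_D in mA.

V_SG = V_DD − V_G = 1.87 − 0.06 = 1.81 V, so V_ov = 1.81 − 1.47 = 0.34 V.
Assume saturation: I_D = ½ k_p V_ov² = 0.5 × 1.52 × 0.34² = 0.0879 mA, giving V_SD = V_DD − I_D R_D = 1.87 − 0.0879 × 64.4 = -3.79 V.
But -3.79 V < V_ov = 0.34 V, so the device is actually in triode.
In triode I_D = k_p[V_ov V_SD − ½ V_SD²] and I_D = (V_DD − V_SD)/R_D. Equating: 48.9 V_SD² − 34.28 V_SD + 1.87 = 0, giving V_SD = 0.0596 V (the root below V_ov).
I_D = (1.87 − 0.0596) / 64.4 = 0.0281 mA.

I_D = 0.0281 mA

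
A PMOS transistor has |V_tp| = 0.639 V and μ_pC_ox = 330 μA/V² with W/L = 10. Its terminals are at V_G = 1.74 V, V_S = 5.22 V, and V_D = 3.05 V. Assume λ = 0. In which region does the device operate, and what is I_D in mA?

V_SG = V_S − V_G = 5.22 − 1.74 = 3.48 V; V_SD = V_S − V_D = 5.22 − 3.05 = 2.17 V.
k_p = μ_pC_ox · (W/L) = 3.3 mA/V².
V_ov = V_SG − |V_tp| = 3.48 − 0.639 = 2.84 V.
Since V_SD = 2.17 V < V_ov = 2.84 V, the device is in the triode region.
I_D = k_p [V_ov · V_SD − ½ V_SD²] = 3.3 × [2.84 × 2.17 − 0.5 × 2.17²] = 12.6 mA.

Triode; I_D = 12.6 mA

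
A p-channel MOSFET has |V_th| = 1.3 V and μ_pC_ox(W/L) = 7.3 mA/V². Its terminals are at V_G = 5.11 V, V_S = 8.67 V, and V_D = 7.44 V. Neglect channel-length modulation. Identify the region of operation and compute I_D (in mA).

V_SG = V_S − V_G = 8.67 − 5.11 = 3.56 V; V_SD = V_S − V_D = 8.67 − 7.44 = 1.23 V.
V_ov = V_SG − |V_th| = 3.56 − 1.3 = 2.26 V.
Since V_SD = 1.23 V < V_ov = 2.26 V, the device is in the triode region.
I_D = k_p [V_ov · V_SD − ½ V_SD²] = 7.3 × [2.26 × 1.23 − 0.5 × 1.23²] = 14.8 mA.

Triode; I_D = 14.8 mA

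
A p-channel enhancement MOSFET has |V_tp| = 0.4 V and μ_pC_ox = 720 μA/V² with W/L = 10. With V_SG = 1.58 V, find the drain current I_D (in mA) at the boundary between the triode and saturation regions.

At the boundary V_SD = V_ov = V_SG − |V_tp| = 1.58 − 0.4 = 1.18 V.
k_p = μ_pC_ox · (W/L) = 7.2 mA/V².
I_D = ½ k_p V_ov² = 0.5 × 7.2 × 1.18² = 5.01 mA.

I_D = 5.01 mA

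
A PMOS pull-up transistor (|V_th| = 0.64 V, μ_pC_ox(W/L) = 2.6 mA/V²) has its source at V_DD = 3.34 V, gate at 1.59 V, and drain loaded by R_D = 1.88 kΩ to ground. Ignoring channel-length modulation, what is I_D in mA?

I_D = 1.40 mA

V_SG = V_DD − V_G = 3.34 − 1.59 = 1.75 V, so V_ov = 1.75 − 0.64 = 1.11 V.
Assume saturation: I_D = ½ k_p V_ov² = 0.5 × 2.6 × 1.11² = 1.6 mA, giving V_SD = V_DD − I_D R_D = 3.34 − 1.6 × 1.88 = 0.329 V.
But 0.329 V < V_ov = 1.11 V, so the device is actually in triode.
In triode I_D = k_p[V_ov V_SD − ½ V_SD²] and I_D = (V_DD − V_SD)/R_D. Equating: 2.44 V_SD² − 6.426 V_SD + 3.34 = 0, giving V_SD = 0.713 V (the root below V_ov).
I_D = (3.34 − 0.713) / 1.88 = 1.4 mA.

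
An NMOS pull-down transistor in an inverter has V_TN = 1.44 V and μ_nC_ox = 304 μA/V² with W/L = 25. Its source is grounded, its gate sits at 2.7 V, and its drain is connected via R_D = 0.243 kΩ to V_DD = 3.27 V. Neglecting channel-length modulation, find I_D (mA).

I_D = 6.03 mA

V_GS = V_G = 2.7 V, so V_ov = 2.7 − 1.44 = 1.26 V.
k_n = μ_nC_ox · (W/L) = 7.6 mA/V².
Assume saturation: I_D = ½ k_n V_ov² = 0.5 × 7.6 × 1.26² = 6.03 mA, giving V_DS = V_DD − I_D R_D = 3.27 − 6.03 × 0.243 = 1.8 V.
V_DS = 1.8 V ≥ V_ov = 1.26 V, confirming saturation.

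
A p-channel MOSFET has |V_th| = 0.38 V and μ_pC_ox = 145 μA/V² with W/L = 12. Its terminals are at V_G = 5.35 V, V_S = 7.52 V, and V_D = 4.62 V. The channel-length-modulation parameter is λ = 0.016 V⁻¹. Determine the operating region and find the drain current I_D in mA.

V_SG = V_S − V_G = 7.52 − 5.35 = 2.17 V; V_SD = V_S − V_D = 7.52 − 4.62 = 2.9 V.
k_p = μ_pC_ox · (W/L) = 1.74 mA/V².
V_ov = V_SG − |V_th| = 2.17 − 0.38 = 1.79 V.
Since V_SD = 2.9 V ≥ V_ov = 1.79 V, the device is in saturation.
I_D = ½ k_p V_ov² (1 + λ V_SD) = 0.5 × 1.74 × 1.79² × (1 + 0.016 × 2.9) = 2.92 mA.

Saturation; I_D = 2.92 mA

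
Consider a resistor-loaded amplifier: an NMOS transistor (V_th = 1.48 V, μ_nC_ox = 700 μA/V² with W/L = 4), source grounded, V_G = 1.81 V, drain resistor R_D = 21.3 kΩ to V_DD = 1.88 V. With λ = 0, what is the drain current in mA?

I_D = 0.0832 mA

V_GS = V_G = 1.81 V, so V_ov = 1.81 − 1.48 = 0.33 V.
k_n = μ_nC_ox · (W/L) = 2.8 mA/V².
Assume saturation: I_D = ½ k_n V_ov² = 0.5 × 2.8 × 0.33² = 0.152 mA, giving V_DS = V_DD − I_D R_D = 1.88 − 0.152 × 21.3 = -1.37 V.
But -1.37 V < V_ov = 0.33 V, so the device is actually in triode.
In triode I_D = k_n[V_ov V_DS − ½ V_DS²] and I_D = (V_DD − V_DS)/R_D. Equating: 29.8 V_DS² − 20.68 V_DS + 1.88 = 0, giving V_DS = 0.108 V (the root below V_ov).
I_D = (1.88 − 0.108) / 21.3 = 0.0832 mA.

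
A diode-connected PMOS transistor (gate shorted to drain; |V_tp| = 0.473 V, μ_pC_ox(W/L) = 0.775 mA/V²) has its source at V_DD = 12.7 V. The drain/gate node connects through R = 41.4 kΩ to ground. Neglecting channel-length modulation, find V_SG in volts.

V_SG = 1.32 V

With gate tied to drain, V_SG = V_SD ≥ V_SG − |V_tp|, so the device is in saturation.
KCL at the drain: ½ k_p (V_SG − |V_tp|)² = (V_DD − V_SG)/R.
Let x = V_SG − 0.473. Then 16 x² + x − 12.23 = 0, giving x = 0.842 V (positive root), so V_SG = 1.32 V.
I_D = (V_DD − V_SG)/R = (12.7 − 1.32) / 41.4 = 0.275 mA.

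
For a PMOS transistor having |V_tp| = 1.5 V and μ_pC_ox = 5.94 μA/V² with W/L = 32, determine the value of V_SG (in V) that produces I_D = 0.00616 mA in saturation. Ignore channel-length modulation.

k_p = μ_pC_ox · (W/L) = 0.1901 mA/V².
In saturation I_D = ½ k_p (V_SG − |V_tp|)², so V_SG − |V_tp| = √(2 I_D / k_p) = √(2 × 0.00616 / 0.1901) = 0.255 V.
V_SG = 1.5 + 0.255 = 1.75 V.

V_SG = 1.75 V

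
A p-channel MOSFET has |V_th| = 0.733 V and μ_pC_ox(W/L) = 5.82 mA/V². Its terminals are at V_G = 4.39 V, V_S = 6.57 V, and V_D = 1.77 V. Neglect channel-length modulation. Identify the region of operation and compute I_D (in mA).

Saturation; I_D = 6.09 mA

V_SG = V_S − V_G = 6.57 − 4.39 = 2.18 V; V_SD = V_S − V_D = 6.57 − 1.77 = 4.8 V.
V_ov = V_SG − |V_th| = 2.18 − 0.733 = 1.45 V.
Since V_SD = 4.8 V ≥ V_ov = 1.45 V, the device is in saturation.
I_D = ½ k_p V_ov² = 0.5 × 5.82 × 1.45² = 6.09 mA.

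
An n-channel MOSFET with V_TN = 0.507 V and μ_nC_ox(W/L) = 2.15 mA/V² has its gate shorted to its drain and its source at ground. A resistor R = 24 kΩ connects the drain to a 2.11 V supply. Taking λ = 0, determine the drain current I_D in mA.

With gate tied to drain, V_GS = V_DS ≥ V_GS − V_TN, so the device is in saturation.
KCL at the drain: ½ k_n (V_GS − V_TN)² = (V_DD − V_GS)/R.
Let x = V_GS − 0.507. Then 25.8 x² + x − 1.603 = 0, giving x = 0.231 V (positive root), so V_GS = 0.738 V.
I_D = (V_DD − V_GS)/R = (2.11 − 0.738) / 24 = 0.0572 mA.

I_D = 0.0572 mA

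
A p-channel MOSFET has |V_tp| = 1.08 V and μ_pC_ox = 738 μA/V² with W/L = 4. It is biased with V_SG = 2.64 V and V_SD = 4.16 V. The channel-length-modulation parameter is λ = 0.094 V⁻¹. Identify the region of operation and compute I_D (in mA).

k_p = μ_pC_ox · (W/L) = 2.952 mA/V².
V_ov = V_SG − |V_tp| = 2.64 − 1.08 = 1.56 V.
Since V_SD = 4.16 V ≥ V_ov = 1.56 V, the device is in saturation.
I_D = ½ k_p V_ov² (1 + λ V_SD) = 0.5 × 2.952 × 1.56² × (1 + 0.094 × 4.16) = 5 mA.

Saturation; I_D = 5.00 mA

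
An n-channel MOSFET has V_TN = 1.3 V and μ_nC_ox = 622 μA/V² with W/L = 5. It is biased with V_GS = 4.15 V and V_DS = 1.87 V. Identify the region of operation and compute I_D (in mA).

Triode; I_D = 11.1 mA

k_n = μ_nC_ox · (W/L) = 3.11 mA/V².
V_ov = V_GS − V_TN = 4.15 − 1.3 = 2.85 V.
Since V_DS = 1.87 V < V_ov = 2.85 V, the device is in the triode region.
I_D = k_n [V_ov · V_DS − ½ V_DS²] = 3.11 × [2.85 × 1.87 − 0.5 × 1.87²] = 11.1 mA.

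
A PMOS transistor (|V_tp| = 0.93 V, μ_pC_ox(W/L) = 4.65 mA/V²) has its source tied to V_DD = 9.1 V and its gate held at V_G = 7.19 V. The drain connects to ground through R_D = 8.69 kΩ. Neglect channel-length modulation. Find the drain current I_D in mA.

I_D = 1.02 mA

V_SG = V_DD − V_G = 9.1 − 7.19 = 1.91 V, so V_ov = 1.91 − 0.93 = 0.98 V.
Assume saturation: I_D = ½ k_p V_ov² = 0.5 × 4.65 × 0.98² = 2.23 mA, giving V_SD = V_DD − I_D R_D = 9.1 − 2.23 × 8.69 = -10.3 V.
But -10.3 V < V_ov = 0.98 V, so the device is actually in triode.
In triode I_D = k_p[V_ov V_SD − ½ V_SD²] and I_D = (V_DD − V_SD)/R_D. Equating: 20.2 V_SD² − 40.6 V_SD + 9.1 = 0, giving V_SD = 0.257 V (the root below V_ov).
I_D = (9.1 − 0.257) / 8.69 = 1.02 mA.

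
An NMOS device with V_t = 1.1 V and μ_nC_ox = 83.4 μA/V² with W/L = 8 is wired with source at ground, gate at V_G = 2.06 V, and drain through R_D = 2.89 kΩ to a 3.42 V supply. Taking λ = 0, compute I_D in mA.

I_D = 0.307 mA

V_GS = V_G = 2.06 V, so V_ov = 2.06 − 1.1 = 0.96 V.
k_n = μ_nC_ox · (W/L) = 0.6672 mA/V².
Assume saturation: I_D = ½ k_n V_ov² = 0.5 × 0.6672 × 0.96² = 0.307 mA, giving V_DS = V_DD − I_D R_D = 3.42 − 0.307 × 2.89 = 2.53 V.
V_DS = 2.53 V ≥ V_ov = 0.96 V, confirming saturation.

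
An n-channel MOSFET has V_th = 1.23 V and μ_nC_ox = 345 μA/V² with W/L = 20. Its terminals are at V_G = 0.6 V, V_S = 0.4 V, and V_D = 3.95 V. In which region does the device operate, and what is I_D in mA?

Cutoff; I_D = 0 mA

V_GS = V_G − V_S = 0.6 − 0.4 = 0.2 V; V_DS = V_D − V_S = 3.95 − 0.4 = 3.55 V.
V_GS = 0.2 V < V_th = 1.23 V, so the transistor is in cutoff.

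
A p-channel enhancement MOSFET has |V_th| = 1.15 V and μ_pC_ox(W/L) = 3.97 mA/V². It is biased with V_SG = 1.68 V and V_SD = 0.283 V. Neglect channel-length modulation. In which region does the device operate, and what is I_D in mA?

V_ov = V_SG − |V_th| = 1.68 − 1.15 = 0.53 V.
Since V_SD = 0.283 V < V_ov = 0.53 V, the device is in the triode region.
I_D = k_p [V_ov · V_SD − ½ V_SD²] = 3.97 × [0.53 × 0.283 − 0.5 × 0.283²] = 0.436 mA.

Triode; I_D = 0.436 mA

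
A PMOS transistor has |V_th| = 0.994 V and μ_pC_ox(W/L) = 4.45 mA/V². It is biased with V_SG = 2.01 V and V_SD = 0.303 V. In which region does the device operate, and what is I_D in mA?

V_ov = V_SG − |V_th| = 2.01 − 0.994 = 1.02 V.
Since V_SD = 0.303 V < V_ov = 1.02 V, the device is in the triode region.
I_D = k_p [V_ov · V_SD − ½ V_SD²] = 4.45 × [1.02 × 0.303 − 0.5 × 0.303²] = 1.17 mA.

Triode; I_D = 1.17 mA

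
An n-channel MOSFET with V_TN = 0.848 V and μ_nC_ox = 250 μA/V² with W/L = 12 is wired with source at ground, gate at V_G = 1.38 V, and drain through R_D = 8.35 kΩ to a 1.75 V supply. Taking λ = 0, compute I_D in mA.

I_D = 0.193 mA

V_GS = V_G = 1.38 V, so V_ov = 1.38 − 0.848 = 0.532 V.
k_n = μ_nC_ox · (W/L) = 3 mA/V².
Assume saturation: I_D = ½ k_n V_ov² = 0.5 × 3 × 0.532² = 0.425 mA, giving V_DS = V_DD − I_D R_D = 1.75 − 0.425 × 8.35 = -1.79 V.
But -1.79 V < V_ov = 0.532 V, so the device is actually in triode.
In triode I_D = k_n[V_ov V_DS − ½ V_DS²] and I_D = (V_DD − V_DS)/R_D. Equating: 12.5 V_DS² − 14.33 V_DS + 1.75 = 0, giving V_DS = 0.139 V (the root below V_ov).
I_D = (1.75 − 0.139) / 8.35 = 0.193 mA.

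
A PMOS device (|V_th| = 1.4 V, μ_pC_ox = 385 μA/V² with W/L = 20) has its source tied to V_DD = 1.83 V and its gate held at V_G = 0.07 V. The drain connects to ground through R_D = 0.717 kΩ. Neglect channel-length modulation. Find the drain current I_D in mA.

V_SG = V_DD − V_G = 1.83 − 0.07 = 1.76 V, so V_ov = 1.76 − 1.4 = 0.36 V.
k_p = μ_pC_ox · (W/L) = 7.7 mA/V².
Assume saturation: I_D = ½ k_p V_ov² = 0.5 × 7.7 × 0.36² = 0.499 mA, giving V_SD = V_DD − I_D R_D = 1.83 − 0.499 × 0.717 = 1.47 V.
V_SD = 1.47 V ≥ V_ov = 0.36 V, confirming saturation.

I_D = 0.499 mA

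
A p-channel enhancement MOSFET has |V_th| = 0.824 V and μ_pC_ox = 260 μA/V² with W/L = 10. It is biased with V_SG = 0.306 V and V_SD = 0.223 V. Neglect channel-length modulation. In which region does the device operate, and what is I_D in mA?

V_SG = 0.306 V < |V_th| = 0.824 V, so the transistor is in cutoff.

Cutoff; I_D = 0 mA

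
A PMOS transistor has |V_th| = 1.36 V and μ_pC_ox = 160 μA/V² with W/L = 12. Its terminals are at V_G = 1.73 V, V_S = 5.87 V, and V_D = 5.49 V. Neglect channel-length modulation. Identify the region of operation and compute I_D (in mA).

Triode; I_D = 1.89 mA

V_SG = V_S − V_G = 5.87 − 1.73 = 4.14 V; V_SD = V_S − V_D = 5.87 − 5.49 = 0.38 V.
k_p = μ_pC_ox · (W/L) = 1.92 mA/V².
V_ov = V_SG − |V_th| = 4.14 − 1.36 = 2.78 V.
Since V_SD = 0.38 V < V_ov = 2.78 V, the device is in the triode region.
I_D = k_p [V_ov · V_SD − ½ V_SD²] = 1.92 × [2.78 × 0.38 − 0.5 × 0.38²] = 1.89 mA.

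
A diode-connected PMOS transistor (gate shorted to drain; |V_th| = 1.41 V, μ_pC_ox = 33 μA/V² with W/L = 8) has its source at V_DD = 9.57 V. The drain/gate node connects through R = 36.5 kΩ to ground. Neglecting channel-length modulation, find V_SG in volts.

V_SG = 2.61 V

With gate tied to drain, V_SG = V_SD ≥ V_SG − |V_th|, so the device is in saturation.
k_p = μ_pC_ox · (W/L) = 0.264 mA/V².
KCL at the drain: ½ k_p (V_SG − |V_th|)² = (V_DD − V_SG)/R.
Let x = V_SG − 1.41. Then 4.82 x² + x − 8.16 = 0, giving x = 1.2 V (positive root), so V_SG = 2.61 V.
I_D = (V_DD − V_SG)/R = (9.57 − 2.61) / 36.5 = 0.191 mA.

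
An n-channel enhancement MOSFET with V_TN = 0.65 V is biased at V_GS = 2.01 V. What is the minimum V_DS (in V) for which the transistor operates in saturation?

The boundary between triode and saturation is V_DS = V_GS − V_TN = V_ov.
V_ov = 2.01 − 0.65 = 1.36 V.

V_DS,sat = 1.36 V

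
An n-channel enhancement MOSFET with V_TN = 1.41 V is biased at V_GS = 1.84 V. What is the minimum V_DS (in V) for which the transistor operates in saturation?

V_DS,sat = 0.430 V

The boundary between triode and saturation is V_DS = V_GS − V_TN = V_ov.
V_ov = 1.84 − 1.41 = 0.43 V.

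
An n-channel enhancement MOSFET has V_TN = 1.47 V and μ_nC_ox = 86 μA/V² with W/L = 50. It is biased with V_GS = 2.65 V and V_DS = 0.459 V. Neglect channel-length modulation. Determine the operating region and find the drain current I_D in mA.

k_n = μ_nC_ox · (W/L) = 4.3 mA/V².
V_ov = V_GS − V_TN = 2.65 − 1.47 = 1.18 V.
Since V_DS = 0.459 V < V_ov = 1.18 V, the device is in the triode region.
I_D = k_n [V_ov · V_DS − ½ V_DS²] = 4.3 × [1.18 × 0.459 − 0.5 × 0.459²] = 1.88 mA.

Triode; I_D = 1.88 mA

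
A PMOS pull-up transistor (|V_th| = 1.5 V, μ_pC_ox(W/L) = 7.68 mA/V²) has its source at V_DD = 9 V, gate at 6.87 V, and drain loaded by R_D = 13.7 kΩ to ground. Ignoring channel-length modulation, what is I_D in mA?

V_SG = V_DD − V_G = 9 − 6.87 = 2.13 V, so V_ov = 2.13 − 1.5 = 0.63 V.
Assume saturation: I_D = ½ k_p V_ov² = 0.5 × 7.68 × 0.63² = 1.52 mA, giving V_SD = V_DD − I_D R_D = 9 − 1.52 × 13.7 = -11.9 V.
But -11.9 V < V_ov = 0.63 V, so the device is actually in triode.
In triode I_D = k_p[V_ov V_SD − ½ V_SD²] and I_D = (V_DD − V_SD)/R_D. Equating: 52.6 V_SD² − 67.29 V_SD + 9 = 0, giving V_SD = 0.152 V (the root below V_ov).
I_D = (9 − 0.152) / 13.7 = 0.646 mA.

I_D = 0.646 mA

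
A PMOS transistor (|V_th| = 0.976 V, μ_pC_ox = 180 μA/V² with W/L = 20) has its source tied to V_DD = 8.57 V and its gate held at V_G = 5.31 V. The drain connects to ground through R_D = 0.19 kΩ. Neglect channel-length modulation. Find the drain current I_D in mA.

V_SG = V_DD − V_G = 8.57 − 5.31 = 3.26 V, so V_ov = 3.26 − 0.976 = 2.28 V.
k_p = μ_pC_ox · (W/L) = 3.6 mA/V².
Assume saturation: I_D = ½ k_p V_ov² = 0.5 × 3.6 × 2.28² = 9.39 mA, giving V_SD = V_DD − I_D R_D = 8.57 − 9.39 × 0.19 = 6.79 V.
V_SD = 6.79 V ≥ V_ov = 2.28 V, confirming saturation.

I_D = 9.39 mA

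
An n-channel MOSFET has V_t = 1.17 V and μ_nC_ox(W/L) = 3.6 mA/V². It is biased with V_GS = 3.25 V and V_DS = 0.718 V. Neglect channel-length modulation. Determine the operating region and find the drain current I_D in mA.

Triode; I_D = 4.45 mA

V_ov = V_GS − V_t = 3.25 − 1.17 = 2.08 V.
Since V_DS = 0.718 V < V_ov = 2.08 V, the device is in the triode region.
I_D = k_n [V_ov · V_DS − ½ V_DS²] = 3.6 × [2.08 × 0.718 − 0.5 × 0.718²] = 4.45 mA.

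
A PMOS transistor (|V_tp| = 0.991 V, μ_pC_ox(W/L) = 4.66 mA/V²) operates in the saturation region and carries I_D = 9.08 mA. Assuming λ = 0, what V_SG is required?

In saturation I_D = ½ k_p (V_SG − |V_tp|)², so V_SG − |V_tp| = √(2 I_D / k_p) = √(2 × 9.08 / 4.66) = 1.97 V.
V_SG = 0.991 + 1.97 = 2.97 V.

V_SG = 2.97 V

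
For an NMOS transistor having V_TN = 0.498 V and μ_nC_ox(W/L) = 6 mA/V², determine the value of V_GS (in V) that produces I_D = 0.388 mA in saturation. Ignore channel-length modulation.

V_GS = 0.858 V

In saturation I_D = ½ k_n (V_GS − V_TN)², so V_GS − V_TN = √(2 I_D / k_n) = √(2 × 0.388 / 6) = 0.36 V.
V_GS = 0.498 + 0.36 = 0.858 V.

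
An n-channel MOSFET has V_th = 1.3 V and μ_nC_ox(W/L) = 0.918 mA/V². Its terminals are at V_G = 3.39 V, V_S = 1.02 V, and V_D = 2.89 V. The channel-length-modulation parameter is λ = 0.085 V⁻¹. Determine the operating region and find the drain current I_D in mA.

V_GS = V_G − V_S = 3.39 − 1.02 = 2.37 V; V_DS = V_D − V_S = 2.89 − 1.02 = 1.87 V.
V_ov = V_GS − V_th = 2.37 − 1.3 = 1.07 V.
Since V_DS = 1.87 V ≥ V_ov = 1.07 V, the device is in saturation.
I_D = ½ k_n V_ov² (1 + λ V_DS) = 0.5 × 0.918 × 1.07² × (1 + 0.085 × 1.87) = 0.609 mA.

Saturation; I_D = 0.609 mA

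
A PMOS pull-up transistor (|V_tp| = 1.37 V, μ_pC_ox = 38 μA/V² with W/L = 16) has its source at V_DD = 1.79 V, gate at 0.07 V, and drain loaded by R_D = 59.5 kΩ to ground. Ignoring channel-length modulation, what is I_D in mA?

V_SG = V_DD − V_G = 1.79 − 0.07 = 1.72 V, so V_ov = 1.72 − 1.37 = 0.35 V.
k_p = μ_pC_ox · (W/L) = 0.608 mA/V².
Assume saturation: I_D = ½ k_p V_ov² = 0.5 × 0.608 × 0.35² = 0.0372 mA, giving V_SD = V_DD − I_D R_D = 1.79 − 0.0372 × 59.5 = -0.426 V.
But -0.426 V < V_ov = 0.35 V, so the device is actually in triode.
In triode I_D = k_p[V_ov V_SD − ½ V_SD²] and I_D = (V_DD − V_SD)/R_D. Equating: 18.1 V_SD² − 13.66 V_SD + 1.79 = 0, giving V_SD = 0.169 V (the root below V_ov).
I_D = (1.79 − 0.169) / 59.5 = 0.0272 mA.

I_D = 0.0272 mA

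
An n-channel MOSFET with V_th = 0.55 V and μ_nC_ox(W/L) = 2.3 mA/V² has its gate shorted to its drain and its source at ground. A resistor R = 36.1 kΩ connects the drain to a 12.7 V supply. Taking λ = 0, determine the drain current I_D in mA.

I_D = 0.322 mA

With gate tied to drain, V_GS = V_DS ≥ V_GS − V_th, so the device is in saturation.
KCL at the drain: ½ k_n (V_GS − V_th)² = (V_DD − V_GS)/R.
Let x = V_GS − 0.55. Then 41.5 x² + x − 12.15 = 0, giving x = 0.529 V (positive root), so V_GS = 1.08 V.
I_D = (V_DD − V_GS)/R = (12.7 − 1.08) / 36.1 = 0.322 mA.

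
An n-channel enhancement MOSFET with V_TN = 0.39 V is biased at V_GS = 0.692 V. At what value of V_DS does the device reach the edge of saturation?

The boundary between triode and saturation is V_DS = V_GS − V_TN = V_ov.
V_ov = 0.692 − 0.39 = 0.302 V.

V_DS,sat = 0.302 V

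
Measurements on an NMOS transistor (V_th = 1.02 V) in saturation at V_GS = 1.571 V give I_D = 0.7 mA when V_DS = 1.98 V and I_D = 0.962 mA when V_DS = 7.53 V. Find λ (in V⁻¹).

λ = 0.0778 V⁻¹

With V_GS fixed, I_D ∝ (1 + λ V_DS) in saturation, so I_D2/I_D1 = (1 + λ V_DS2)/(1 + λ V_DS1).
0.962/0.7 = 1.374 = (1 + 7.53 λ)/(1 + 1.98 λ).
Solving: λ (I_D1 V_DS2 − I_D2 V_DS1) = I_D2 − I_D1, so λ = (0.962 − 0.7) / (0.7 × 7.53 − 0.962 × 1.98) = 0.262 / 3.37 = 0.0778 V⁻¹.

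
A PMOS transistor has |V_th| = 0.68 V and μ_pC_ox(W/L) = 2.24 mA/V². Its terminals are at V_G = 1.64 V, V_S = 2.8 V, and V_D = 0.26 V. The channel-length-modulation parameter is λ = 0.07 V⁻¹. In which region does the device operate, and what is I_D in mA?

Saturation; I_D = 0.304 mA

V_SG = V_S − V_G = 2.8 − 1.64 = 1.16 V; V_SD = V_S − V_D = 2.8 − 0.26 = 2.54 V.
V_ov = V_SG − |V_th| = 1.16 − 0.68 = 0.48 V.
Since V_SD = 2.54 V ≥ V_ov = 0.48 V, the device is in saturation.
I_D = ½ k_p V_ov² (1 + λ V_SD) = 0.5 × 2.24 × 0.48² × (1 + 0.07 × 2.54) = 0.304 mA.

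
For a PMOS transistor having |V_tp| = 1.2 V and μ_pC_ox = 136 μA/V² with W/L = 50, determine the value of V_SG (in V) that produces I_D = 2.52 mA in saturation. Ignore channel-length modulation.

V_SG = 2.06 V

k_p = μ_pC_ox · (W/L) = 6.8 mA/V².
In saturation I_D = ½ k_p (V_SG − |V_tp|)², so V_SG − |V_tp| = √(2 I_D / k_p) = √(2 × 2.52 / 6.8) = 0.861 V.
V_SG = 1.2 + 0.861 = 2.06 V.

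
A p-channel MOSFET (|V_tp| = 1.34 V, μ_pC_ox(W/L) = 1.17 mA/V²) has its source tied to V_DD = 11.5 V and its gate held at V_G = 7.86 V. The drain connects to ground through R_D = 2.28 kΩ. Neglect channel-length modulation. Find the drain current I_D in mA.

I_D = 3.09 mA

V_SG = V_DD − V_G = 11.5 − 7.86 = 3.64 V, so V_ov = 3.64 − 1.34 = 2.3 V.
Assume saturation: I_D = ½ k_p V_ov² = 0.5 × 1.17 × 2.3² = 3.09 mA, giving V_SD = V_DD − I_D R_D = 11.5 − 3.09 × 2.28 = 4.44 V.
V_SD = 4.44 V ≥ V_ov = 2.3 V, confirming saturation.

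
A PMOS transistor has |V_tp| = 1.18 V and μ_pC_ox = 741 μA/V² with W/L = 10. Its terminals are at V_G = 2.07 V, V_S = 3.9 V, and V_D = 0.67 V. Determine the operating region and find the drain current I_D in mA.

V_SG = V_S − V_G = 3.9 − 2.07 = 1.83 V; V_SD = V_S − V_D = 3.9 − 0.67 = 3.23 V.
k_p = μ_pC_ox · (W/L) = 7.41 mA/V².
V_ov = V_SG − |V_tp| = 1.83 − 1.18 = 0.65 V.
Since V_SD = 3.23 V ≥ V_ov = 0.65 V, the device is in saturation.
I_D = ½ k_p V_ov² = 0.5 × 7.41 × 0.65² = 1.57 mA.

Saturation; I_D = 1.57 mA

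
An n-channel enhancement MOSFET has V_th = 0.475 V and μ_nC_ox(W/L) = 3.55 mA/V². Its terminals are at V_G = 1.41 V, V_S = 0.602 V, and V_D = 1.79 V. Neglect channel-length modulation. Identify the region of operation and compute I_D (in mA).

V_GS = V_G − V_S = 1.41 − 0.602 = 0.808 V; V_DS = V_D − V_S = 1.79 − 0.602 = 1.19 V.
V_ov = V_GS − V_th = 0.808 − 0.475 = 0.333 V.
Since V_DS = 1.19 V ≥ V_ov = 0.333 V, the device is in saturation.
I_D = ½ k_n V_ov² = 0.5 × 3.55 × 0.333² = 0.197 mA.

Saturation; I_D = 0.197 mA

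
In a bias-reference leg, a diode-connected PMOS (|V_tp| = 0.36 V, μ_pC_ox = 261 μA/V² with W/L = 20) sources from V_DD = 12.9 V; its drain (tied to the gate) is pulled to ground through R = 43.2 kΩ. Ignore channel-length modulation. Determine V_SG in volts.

With gate tied to drain, V_SG = V_SD ≥ V_SG − |V_tp|, so the device is in saturation.
k_p = μ_pC_ox · (W/L) = 5.22 mA/V².
KCL at the drain: ½ k_p (V_SG − |V_tp|)² = (V_DD − V_SG)/R.
Let x = V_SG − 0.36. Then 113 x² + x − 12.54 = 0, giving x = 0.329 V (positive root), so V_SG = 0.689 V.
I_D = (V_DD − V_SG)/R = (12.9 − 0.689) / 43.2 = 0.283 mA.

V_SG = 0.689 V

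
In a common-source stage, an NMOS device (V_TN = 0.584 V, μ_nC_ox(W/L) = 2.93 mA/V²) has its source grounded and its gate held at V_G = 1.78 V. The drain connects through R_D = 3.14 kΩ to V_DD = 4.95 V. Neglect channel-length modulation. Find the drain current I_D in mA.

V_GS = V_G = 1.78 V, so V_ov = 1.78 − 0.584 = 1.2 V.
Assume saturation: I_D = ½ k_n V_ov² = 0.5 × 2.93 × 1.2² = 2.1 mA, giving V_DS = V_DD − I_D R_D = 4.95 − 2.1 × 3.14 = -1.63 V.
But -1.63 V < V_ov = 1.2 V, so the device is actually in triode.
In triode I_D = k_n[V_ov V_DS − ½ V_DS²] and I_D = (V_DD − V_DS)/R_D. Equating: 4.6 V_DS² − 12 V_DS + 4.95 = 0, giving V_DS = 0.513 V (the root below V_ov).
I_D = (4.95 − 0.513) / 3.14 = 1.41 mA.

I_D = 1.41 mA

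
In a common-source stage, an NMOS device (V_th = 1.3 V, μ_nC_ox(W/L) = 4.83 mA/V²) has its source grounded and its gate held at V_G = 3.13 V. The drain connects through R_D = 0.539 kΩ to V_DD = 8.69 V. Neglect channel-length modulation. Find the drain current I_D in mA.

I_D = 8.09 mA

V_GS = V_G = 3.13 V, so V_ov = 3.13 − 1.3 = 1.83 V.
Assume saturation: I_D = ½ k_n V_ov² = 0.5 × 4.83 × 1.83² = 8.09 mA, giving V_DS = V_DD − I_D R_D = 8.69 − 8.09 × 0.539 = 4.33 V.
V_DS = 4.33 V ≥ V_ov = 1.83 V, confirming saturation.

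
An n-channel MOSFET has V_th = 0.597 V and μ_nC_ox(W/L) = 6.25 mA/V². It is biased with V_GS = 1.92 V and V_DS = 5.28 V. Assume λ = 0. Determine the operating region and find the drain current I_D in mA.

Saturation; I_D = 5.47 mA

V_ov = V_GS − V_th = 1.92 − 0.597 = 1.32 V.
Since V_DS = 5.28 V ≥ V_ov = 1.32 V, the device is in saturation.
I_D = ½ k_n V_ov² = 0.5 × 6.25 × 1.32² = 5.47 mA.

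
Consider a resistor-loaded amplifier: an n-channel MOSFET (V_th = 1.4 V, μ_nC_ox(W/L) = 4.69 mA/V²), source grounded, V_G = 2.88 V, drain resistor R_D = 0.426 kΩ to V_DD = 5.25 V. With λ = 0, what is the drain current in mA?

V_GS = V_G = 2.88 V, so V_ov = 2.88 − 1.4 = 1.48 V.
Assume saturation: I_D = ½ k_n V_ov² = 0.5 × 4.69 × 1.48² = 5.14 mA, giving V_DS = V_DD − I_D R_D = 5.25 − 5.14 × 0.426 = 3.06 V.
V_DS = 3.06 V ≥ V_ov = 1.48 V, confirming saturation.

I_D = 5.14 mA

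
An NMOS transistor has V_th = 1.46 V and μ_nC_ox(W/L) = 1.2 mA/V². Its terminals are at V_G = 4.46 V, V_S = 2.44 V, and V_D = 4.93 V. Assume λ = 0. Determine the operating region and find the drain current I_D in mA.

Saturation; I_D = 0.188 mA

V_GS = V_G − V_S = 4.46 − 2.44 = 2.02 V; V_DS = V_D − V_S = 4.93 − 2.44 = 2.49 V.
V_ov = V_GS − V_th = 2.02 − 1.46 = 0.56 V.
Since V_DS = 2.49 V ≥ V_ov = 0.56 V, the device is in saturation.
I_D = ½ k_n V_ov² = 0.5 × 1.2 × 0.56² = 0.188 mA.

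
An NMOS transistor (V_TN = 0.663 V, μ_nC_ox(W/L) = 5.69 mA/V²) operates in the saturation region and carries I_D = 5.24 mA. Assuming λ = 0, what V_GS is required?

In saturation I_D = ½ k_n (V_GS − V_TN)², so V_GS − V_TN = √(2 I_D / k_n) = √(2 × 5.24 / 5.69) = 1.36 V.
V_GS = 0.663 + 1.36 = 2.02 V.

V_GS = 2.02 V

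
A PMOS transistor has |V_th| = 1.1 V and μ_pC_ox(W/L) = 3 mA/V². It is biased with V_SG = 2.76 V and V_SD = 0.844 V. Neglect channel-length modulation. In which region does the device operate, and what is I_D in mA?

Triode; I_D = 3.13 mA

V_ov = V_SG − |V_th| = 2.76 − 1.1 = 1.66 V.
Since V_SD = 0.844 V < V_ov = 1.66 V, the device is in the triode region.
I_D = k_p [V_ov · V_SD − ½ V_SD²] = 3 × [1.66 × 0.844 − 0.5 × 0.844²] = 3.13 mA.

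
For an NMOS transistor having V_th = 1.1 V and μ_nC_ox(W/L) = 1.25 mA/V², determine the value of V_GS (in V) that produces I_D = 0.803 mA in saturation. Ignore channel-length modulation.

In saturation I_D = ½ k_n (V_GS − V_th)², so V_GS − V_th = √(2 I_D / k_n) = √(2 × 0.803 / 1.25) = 1.13 V.
V_GS = 1.1 + 1.13 = 2.23 V.

V_GS = 2.23 V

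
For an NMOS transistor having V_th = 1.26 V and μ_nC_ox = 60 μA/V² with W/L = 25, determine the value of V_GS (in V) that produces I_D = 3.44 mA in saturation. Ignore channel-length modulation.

k_n = μ_nC_ox · (W/L) = 1.5 mA/V².
In saturation I_D = ½ k_n (V_GS − V_th)², so V_GS − V_th = √(2 I_D / k_n) = √(2 × 3.44 / 1.5) = 2.14 V.
V_GS = 1.26 + 2.14 = 3.4 V.

V_GS = 3.40 V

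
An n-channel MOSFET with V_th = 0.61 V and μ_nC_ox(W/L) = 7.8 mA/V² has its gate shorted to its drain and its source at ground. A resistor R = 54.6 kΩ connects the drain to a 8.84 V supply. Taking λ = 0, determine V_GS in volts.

V_GS = 0.804 V

With gate tied to drain, V_GS = V_DS ≥ V_GS − V_th, so the device is in saturation.
KCL at the drain: ½ k_n (V_GS − V_th)² = (V_DD − V_GS)/R.
Let x = V_GS − 0.61. Then 213 x² + x − 8.23 = 0, giving x = 0.194 V (positive root), so V_GS = 0.804 V.
I_D = (V_DD − V_GS)/R = (8.84 − 0.804) / 54.6 = 0.147 mA.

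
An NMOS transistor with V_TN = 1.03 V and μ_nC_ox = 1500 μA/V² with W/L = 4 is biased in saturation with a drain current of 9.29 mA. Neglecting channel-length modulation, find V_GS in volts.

k_n = μ_nC_ox · (W/L) = 6 mA/V².
In saturation I_D = ½ k_n (V_GS − V_TN)², so V_GS − V_TN = √(2 I_D / k_n) = √(2 × 9.29 / 6) = 1.76 V.
V_GS = 1.03 + 1.76 = 2.79 V.

V_GS = 2.79 V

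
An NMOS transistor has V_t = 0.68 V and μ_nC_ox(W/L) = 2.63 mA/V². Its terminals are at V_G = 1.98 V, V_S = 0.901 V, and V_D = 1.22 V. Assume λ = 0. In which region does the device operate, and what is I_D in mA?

V_GS = V_G − V_S = 1.98 − 0.901 = 1.08 V; V_DS = V_D − V_S = 1.22 − 0.901 = 0.319 V.
V_ov = V_GS − V_t = 1.08 − 0.68 = 0.399 V.
Since V_DS = 0.319 V < V_ov = 0.399 V, the device is in the triode region.
I_D = k_n [V_ov · V_DS − ½ V_DS²] = 2.63 × [0.399 × 0.319 − 0.5 × 0.319²] = 0.201 mA.

Triode; I_D = 0.201 mA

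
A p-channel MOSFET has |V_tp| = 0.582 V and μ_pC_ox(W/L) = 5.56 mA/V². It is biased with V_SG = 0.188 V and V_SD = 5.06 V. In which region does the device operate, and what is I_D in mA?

V_SG = 0.188 V < |V_tp| = 0.582 V, so the transistor is in cutoff.

Cutoff; I_D = 0 mA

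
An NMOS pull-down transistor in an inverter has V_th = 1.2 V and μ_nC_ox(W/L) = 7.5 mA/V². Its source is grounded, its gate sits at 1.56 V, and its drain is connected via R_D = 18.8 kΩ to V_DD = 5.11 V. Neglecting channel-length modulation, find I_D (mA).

I_D = 0.266 mA

V_GS = V_G = 1.56 V, so V_ov = 1.56 − 1.2 = 0.36 V.
Assume saturation: I_D = ½ k_n V_ov² = 0.5 × 7.5 × 0.36² = 0.486 mA, giving V_DS = V_DD − I_D R_D = 5.11 − 0.486 × 18.8 = -4.03 V.
But -4.03 V < V_ov = 0.36 V, so the device is actually in triode.
In triode I_D = k_n[V_ov V_DS − ½ V_DS²] and I_D = (V_DD − V_DS)/R_D. Equating: 70.5 V_DS² − 51.76 V_DS + 5.11 = 0, giving V_DS = 0.118 V (the root below V_ov).
I_D = (5.11 − 0.118) / 18.8 = 0.266 mA.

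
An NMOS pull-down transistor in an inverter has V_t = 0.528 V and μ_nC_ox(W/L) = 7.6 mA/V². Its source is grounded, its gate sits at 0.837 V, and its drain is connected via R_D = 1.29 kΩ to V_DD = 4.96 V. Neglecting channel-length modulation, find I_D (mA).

I_D = 0.363 mA

V_GS = V_G = 0.837 V, so V_ov = 0.837 − 0.528 = 0.309 V.
Assume saturation: I_D = ½ k_n V_ov² = 0.5 × 7.6 × 0.309² = 0.363 mA, giving V_DS = V_DD − I_D R_D = 4.96 − 0.363 × 1.29 = 4.49 V.
V_DS = 4.49 V ≥ V_ov = 0.309 V, confirming saturation.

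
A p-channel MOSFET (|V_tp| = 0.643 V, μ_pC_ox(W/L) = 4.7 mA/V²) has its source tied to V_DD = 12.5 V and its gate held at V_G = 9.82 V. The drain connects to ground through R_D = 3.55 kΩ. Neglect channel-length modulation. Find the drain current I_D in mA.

I_D = 3.41 mA

V_SG = V_DD − V_G = 12.5 − 9.82 = 2.68 V, so V_ov = 2.68 − 0.643 = 2.04 V.
Assume saturation: I_D = ½ k_p V_ov² = 0.5 × 4.7 × 2.04² = 9.75 mA, giving V_SD = V_DD − I_D R_D = 12.5 − 9.75 × 3.55 = -22.1 V.
But -22.1 V < V_ov = 2.04 V, so the device is actually in triode.
In triode I_D = k_p[V_ov V_SD − ½ V_SD²] and I_D = (V_DD − V_SD)/R_D. Equating: 8.34 V_SD² − 34.99 V_SD + 12.5 = 0, giving V_SD = 0.394 V (the root below V_ov).
I_D = (12.5 − 0.394) / 3.55 = 3.41 mA.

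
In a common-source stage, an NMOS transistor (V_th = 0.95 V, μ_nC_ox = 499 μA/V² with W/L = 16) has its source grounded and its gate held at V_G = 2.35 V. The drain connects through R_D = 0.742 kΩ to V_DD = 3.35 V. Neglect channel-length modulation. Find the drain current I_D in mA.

I_D = 3.95 mA

V_GS = V_G = 2.35 V, so V_ov = 2.35 − 0.95 = 1.4 V.
k_n = μ_nC_ox · (W/L) = 7.984 mA/V².
Assume saturation: I_D = ½ k_n V_ov² = 0.5 × 7.984 × 1.4² = 7.82 mA, giving V_DS = V_DD − I_D R_D = 3.35 − 7.82 × 0.742 = -2.46 V.
But -2.46 V < V_ov = 1.4 V, so the device is actually in triode.
In triode I_D = k_n[V_ov V_DS − ½ V_DS²] and I_D = (V_DD − V_DS)/R_D. Equating: 2.96 V_DS² − 9.294 V_DS + 3.35 = 0, giving V_DS = 0.415 V (the root below V_ov).
I_D = (3.35 − 0.415) / 0.742 = 3.95 mA.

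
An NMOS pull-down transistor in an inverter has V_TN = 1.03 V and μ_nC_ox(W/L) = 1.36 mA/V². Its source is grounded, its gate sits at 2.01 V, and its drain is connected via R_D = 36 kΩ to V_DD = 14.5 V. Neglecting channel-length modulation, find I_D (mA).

V_GS = V_G = 2.01 V, so V_ov = 2.01 − 1.03 = 0.98 V.
Assume saturation: I_D = ½ k_n V_ov² = 0.5 × 1.36 × 0.98² = 0.653 mA, giving V_DS = V_DD − I_D R_D = 14.5 − 0.653 × 36 = -9.01 V.
But -9.01 V < V_ov = 0.98 V, so the device is actually in triode.
In triode I_D = k_n[V_ov V_DS − ½ V_DS²] and I_D = (V_DD − V_DS)/R_D. Equating: 24.5 V_DS² − 48.98 V_DS + 14.5 = 0, giving V_DS = 0.361 V (the root below V_ov).
I_D = (14.5 − 0.361) / 36 = 0.393 mA.

I_D = 0.393 mA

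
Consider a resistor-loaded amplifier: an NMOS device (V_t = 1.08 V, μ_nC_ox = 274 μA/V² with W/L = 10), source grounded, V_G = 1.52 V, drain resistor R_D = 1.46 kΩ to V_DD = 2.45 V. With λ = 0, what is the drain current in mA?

V_GS = V_G = 1.52 V, so V_ov = 1.52 − 1.08 = 0.44 V.
k_n = μ_nC_ox · (W/L) = 2.74 mA/V².
Assume saturation: I_D = ½ k_n V_ov² = 0.5 × 2.74 × 0.44² = 0.265 mA, giving V_DS = V_DD − I_D R_D = 2.45 − 0.265 × 1.46 = 2.06 V.
V_DS = 2.06 V ≥ V_ov = 0.44 V, confirming saturation.

I_D = 0.265 mA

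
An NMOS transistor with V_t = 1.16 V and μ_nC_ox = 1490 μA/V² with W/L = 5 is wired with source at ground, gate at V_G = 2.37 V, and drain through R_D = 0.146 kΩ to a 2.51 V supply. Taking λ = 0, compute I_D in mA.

V_GS = V_G = 2.37 V, so V_ov = 2.37 − 1.16 = 1.21 V.
k_n = μ_nC_ox · (W/L) = 7.45 mA/V².
Assume saturation: I_D = ½ k_n V_ov² = 0.5 × 7.45 × 1.21² = 5.45 mA, giving V_DS = V_DD − I_D R_D = 2.51 − 5.45 × 0.146 = 1.71 V.
V_DS = 1.71 V ≥ V_ov = 1.21 V, confirming saturation.

I_D = 5.45 mA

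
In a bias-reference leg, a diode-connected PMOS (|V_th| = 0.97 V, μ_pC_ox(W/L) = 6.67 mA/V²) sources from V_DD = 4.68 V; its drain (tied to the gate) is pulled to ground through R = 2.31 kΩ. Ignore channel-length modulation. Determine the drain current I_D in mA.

With gate tied to drain, V_SG = V_SD ≥ V_SG − |V_th|, so the device is in saturation.
KCL at the drain: ½ k_p (V_SG − |V_th|)² = (V_DD − V_SG)/R.
Let x = V_SG − 0.97. Then 7.7 x² + x − 3.71 = 0, giving x = 0.632 V (positive root), so V_SG = 1.6 V.
I_D = (V_DD − V_SG)/R = (4.68 − 1.6) / 2.31 = 1.33 mA.

I_D = 1.33 mA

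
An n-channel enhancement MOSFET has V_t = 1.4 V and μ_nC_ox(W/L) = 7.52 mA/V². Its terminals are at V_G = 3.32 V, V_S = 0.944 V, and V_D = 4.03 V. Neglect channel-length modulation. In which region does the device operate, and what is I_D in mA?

V_GS = V_G − V_S = 3.32 − 0.944 = 2.38 V; V_DS = V_D − V_S = 4.03 − 0.944 = 3.09 V.
V_ov = V_GS − V_t = 2.38 − 1.4 = 0.976 V.
Since V_DS = 3.09 V ≥ V_ov = 0.976 V, the device is in saturation.
I_D = ½ k_n V_ov² = 0.5 × 7.52 × 0.976² = 3.58 mA.

Saturation; I_D = 3.58 mA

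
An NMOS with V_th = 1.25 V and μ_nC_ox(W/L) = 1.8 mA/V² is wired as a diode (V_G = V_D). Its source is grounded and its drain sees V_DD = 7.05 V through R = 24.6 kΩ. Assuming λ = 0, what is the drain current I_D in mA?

I_D = 0.216 mA

With gate tied to drain, V_GS = V_DS ≥ V_GS − V_th, so the device is in saturation.
KCL at the drain: ½ k_n (V_GS − V_th)² = (V_DD − V_GS)/R.
Let x = V_GS − 1.25. Then 22.1 x² + x − 5.8 = 0, giving x = 0.49 V (positive root), so V_GS = 1.74 V.
I_D = (V_DD − V_GS)/R = (7.05 − 1.74) / 24.6 = 0.216 mA.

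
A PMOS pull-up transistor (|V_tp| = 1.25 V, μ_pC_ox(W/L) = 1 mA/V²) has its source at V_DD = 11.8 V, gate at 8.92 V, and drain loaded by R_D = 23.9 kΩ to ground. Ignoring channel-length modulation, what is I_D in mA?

I_D = 0.480 mA

V_SG = V_DD − V_G = 11.8 − 8.92 = 2.88 V, so V_ov = 2.88 − 1.25 = 1.63 V.
Assume saturation: I_D = ½ k_p V_ov² = 0.5 × 1 × 1.63² = 1.33 mA, giving V_SD = V_DD − I_D R_D = 11.8 − 1.33 × 23.9 = -19.9 V.
But -19.9 V < V_ov = 1.63 V, so the device is actually in triode.
In triode I_D = k_p[V_ov V_SD − ½ V_SD²] and I_D = (V_DD − V_SD)/R_D. Equating: 11.9 V_SD² − 39.96 V_SD + 11.8 = 0, giving V_SD = 0.327 V (the root below V_ov).
I_D = (11.8 − 0.327) / 23.9 = 0.48 mA.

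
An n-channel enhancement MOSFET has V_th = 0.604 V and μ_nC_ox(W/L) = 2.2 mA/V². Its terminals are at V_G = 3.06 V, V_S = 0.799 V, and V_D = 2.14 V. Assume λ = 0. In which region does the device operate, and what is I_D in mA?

V_GS = V_G − V_S = 3.06 − 0.799 = 2.26 V; V_DS = V_D − V_S = 2.14 − 0.799 = 1.34 V.
V_ov = V_GS − V_th = 2.26 − 0.604 = 1.66 V.
Since V_DS = 1.34 V < V_ov = 1.66 V, the device is in the triode region.
I_D = k_n [V_ov · V_DS − ½ V_DS²] = 2.2 × [1.66 × 1.34 − 0.5 × 1.34²] = 2.91 mA.

Triode; I_D = 2.91 mA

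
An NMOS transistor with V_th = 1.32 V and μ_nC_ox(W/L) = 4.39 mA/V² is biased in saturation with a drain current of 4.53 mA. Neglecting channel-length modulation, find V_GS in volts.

In saturation I_D = ½ k_n (V_GS − V_th)², so V_GS − V_th = √(2 I_D / k_n) = √(2 × 4.53 / 4.39) = 1.44 V.
V_GS = 1.32 + 1.44 = 2.76 V.

V_GS = 2.76 V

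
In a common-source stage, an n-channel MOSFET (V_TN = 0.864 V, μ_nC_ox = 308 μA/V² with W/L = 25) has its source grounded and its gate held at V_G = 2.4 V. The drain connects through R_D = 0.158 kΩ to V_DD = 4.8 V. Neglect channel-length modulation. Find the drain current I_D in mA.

I_D = 9.08 mA

V_GS = V_G = 2.4 V, so V_ov = 2.4 − 0.864 = 1.54 V.
k_n = μ_nC_ox · (W/L) = 7.7 mA/V².
Assume saturation: I_D = ½ k_n V_ov² = 0.5 × 7.7 × 1.54² = 9.08 mA, giving V_DS = V_DD − I_D R_D = 4.8 − 9.08 × 0.158 = 3.36 V.
V_DS = 3.36 V ≥ V_ov = 1.54 V, confirming saturation.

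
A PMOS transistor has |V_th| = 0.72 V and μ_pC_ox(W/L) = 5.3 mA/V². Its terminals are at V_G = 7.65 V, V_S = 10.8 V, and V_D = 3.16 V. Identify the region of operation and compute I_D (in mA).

Saturation; I_D = 15.6 mA

V_SG = V_S − V_G = 10.8 − 7.65 = 3.15 V; V_SD = V_S − V_D = 10.8 − 3.16 = 7.64 V.
V_ov = V_SG − |V_th| = 3.15 − 0.72 = 2.43 V.
Since V_SD = 7.64 V ≥ V_ov = 2.43 V, the device is in saturation.
I_D = ½ k_p V_ov² = 0.5 × 5.3 × 2.43² = 15.6 mA.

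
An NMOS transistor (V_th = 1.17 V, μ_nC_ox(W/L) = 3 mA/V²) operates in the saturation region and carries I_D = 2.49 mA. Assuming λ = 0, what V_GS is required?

V_GS = 2.46 V

In saturation I_D = ½ k_n (V_GS − V_th)², so V_GS − V_th = √(2 I_D / k_n) = √(2 × 2.49 / 3) = 1.29 V.
V_GS = 1.17 + 1.29 = 2.46 V.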